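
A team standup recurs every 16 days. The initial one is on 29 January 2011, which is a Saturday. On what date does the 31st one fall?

23 May 2012

The 31st occurrence is 30 intervals after the first: 30 × 16 = 480 days after 29 January 2011.
January has 31 days — 2 days to the end of January leaves 478.
From end of January to end of 2011 is 334 days (144 left).
January has 31 days (113 left).
February has 29 days (84 left).
March has 31 days (53 left).
April has 30 days (23 left).
23 days into May → 23 May 2012.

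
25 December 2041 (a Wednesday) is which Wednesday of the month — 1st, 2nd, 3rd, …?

4th

Day 25 falls in week ⌈25/7⌉ of the month.
Days 1–7 hold the 1st Wednesday, 8–14 the 2nd, 15–21 the 3rd, 22–28 the 4th, 29–31 the 5th.
25 is in the range for the 4th.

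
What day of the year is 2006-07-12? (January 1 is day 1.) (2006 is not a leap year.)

193

Days in months before July: 31 + 28 + 31 + 30 + 31 + 30 = 181.
Plus 12 days into July → day 193.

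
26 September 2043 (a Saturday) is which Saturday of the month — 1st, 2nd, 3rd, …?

Day 26 falls in week ⌈26/7⌉ of the month.
Days 1–7 hold the 1st Saturday, 8–14 the 2nd, 15–21 the 3rd, 22–28 the 4th, 29–31 the 5th.
26 is in the range for the 4th.

4th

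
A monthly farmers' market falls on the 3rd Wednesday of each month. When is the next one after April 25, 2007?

April 2007 starts on a Sunday; its first Wednesday is the 4th, so the 3rd Wednesday is the 18th — April 18, 2007.
That is not after April 25, 2007, so look at May 2007.
May 2007 starts on a Tuesday; its first Wednesday is the 2nd, so the 3rd Wednesday is the 16th — May 16, 2007.

May 16, 2007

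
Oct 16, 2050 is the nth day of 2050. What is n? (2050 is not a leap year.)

Days in months before Oct: 31 + 28 + 31 + 30 + 31 + 30 + 31 + 31 + 30 = 273.
Plus 16 days into Oct → day 289.

289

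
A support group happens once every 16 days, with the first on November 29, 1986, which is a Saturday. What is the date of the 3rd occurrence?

December 31, 1986

The 3rd occurrence is 2 intervals after the first: 2 × 16 = 32 days after November 29, 1986.
November has 30 days — 1 day to the end of November leaves 31.
31 days into December → December 31, 1986.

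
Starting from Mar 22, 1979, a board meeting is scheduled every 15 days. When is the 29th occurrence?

May 15, 1980

The 29th occurrence is 28 intervals after the first: 28 × 15 = 420 days after Mar 22, 1979.
Mar has 31 days — 9 days to the end of Mar leaves 411.
From end of Mar to end of 1979 is 275 days (136 left).
Jan has 31 days (105 left).
Feb has 29 days (76 left).
Mar has 31 days (45 left).
Apr has 30 days (15 left).
15 days into May → May 15, 1980.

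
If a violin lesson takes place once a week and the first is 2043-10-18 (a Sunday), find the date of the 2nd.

The 2nd occurrence is 1 interval after the first: 1 × 7 = 7 days after 2043-10-18.
7 days later is 2043-10-25.

2043-10-25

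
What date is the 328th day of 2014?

November 24, 2014

January has 31 days (328 − 31 = 297 remain).
February has 28 days (297 − 28 = 269 remain).
March has 31 days (269 − 31 = 238 remain).
April has 30 days (238 − 30 = 208 remain).
May has 31 days (208 − 31 = 177 remain).
June has 30 days (177 − 30 = 147 remain).
July has 31 days (147 − 31 = 116 remain).
August has 31 days (116 − 31 = 85 remain).
September has 30 days (85 − 30 = 55 remain).
October has 31 days (55 − 31 = 24 remain).
24 into November → November 24.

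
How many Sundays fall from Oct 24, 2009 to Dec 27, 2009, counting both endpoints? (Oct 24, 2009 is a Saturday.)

Oct 24, 2009 is a Saturday; the first Sunday on or after it is Oct 25, 2009 (1 day later).
From Oct 25, 2009 to Dec 27, 2009: 6 + 30 + 27 = 63 days (rest of Oct, Nov, Dec).
63 ÷ 7 = 9 full weeks with remainder 0, so 9 more Sundays after the first → 10.

10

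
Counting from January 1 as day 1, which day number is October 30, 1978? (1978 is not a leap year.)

303

Days in months before October: 31 + 28 + 31 + 30 + 31 + 30 + 31 + 31 + 30 = 273.
Plus 30 days into October → day 303.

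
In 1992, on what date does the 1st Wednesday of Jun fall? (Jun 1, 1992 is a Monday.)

Jun 3, 1992

Jun 1992 begins on a Monday, so the first Wednesday is Jun 3 (2 days later).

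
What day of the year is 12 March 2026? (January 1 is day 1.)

71

Days in months before March: 31 + 28 = 59.
Plus 12 days into March → day 71.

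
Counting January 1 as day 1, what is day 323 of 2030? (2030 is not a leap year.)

January has 31 days (323 − 31 = 292 remain).
February has 28 days (292 − 28 = 264 remain).
March has 31 days (264 − 31 = 233 remain).
April has 30 days (233 − 30 = 203 remain).
May has 31 days (203 − 31 = 172 remain).
June has 30 days (172 − 30 = 142 remain).
July has 31 days (142 − 31 = 111 remain).
August has 31 days (111 − 31 = 80 remain).
September has 30 days (80 − 30 = 50 remain).
October has 31 days (50 − 31 = 19 remain).
19 into November → November 19.

2030-11-19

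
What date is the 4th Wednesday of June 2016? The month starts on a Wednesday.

June 2016 begins on a Wednesday, so the first Wednesday is June 1.
The 4th Wednesday is 3 weeks later: 1 + 21 = 22.

June 22, 2016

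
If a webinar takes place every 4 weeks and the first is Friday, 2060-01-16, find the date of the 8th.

The 8th occurrence is 7 intervals after the first: 7 × 28 = 196 days after 2060-01-16.
January has 31 days — 15 days to the end of January leaves 181.
February has 29 days (152 left).
March has 31 days (121 left).
April has 30 days (91 left).
May has 31 days (60 left).
June has 30 days (30 left).
30 days into July → 2060-07-30.

2060-07-30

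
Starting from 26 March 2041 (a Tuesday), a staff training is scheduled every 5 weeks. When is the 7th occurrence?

The 7th occurrence is 6 intervals after the first: 6 × 35 = 210 days after 26 March 2041.
March has 31 days — 5 days to the end of March leaves 205.
April has 30 days (175 left).
May has 31 days (144 left).
June has 30 days (114 left).
July has 31 days (83 left).
August has 31 days (52 left).
September has 30 days (22 left).
22 days into October → 22 October 2041.

22 October 2041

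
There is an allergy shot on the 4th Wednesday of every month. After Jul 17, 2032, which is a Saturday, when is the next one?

Jul 2032 starts on a Thursday; its first Wednesday is the 7th, so the 4th Wednesday is the 28th — Jul 28, 2032.
Jul 28, 2032 is after Jul 17, 2032, so that is the next one.

Jul 28, 2032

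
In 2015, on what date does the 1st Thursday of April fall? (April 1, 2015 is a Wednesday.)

April 2015 begins on a Wednesday, so the first Thursday is April 2 (1 day later).

April 2, 2015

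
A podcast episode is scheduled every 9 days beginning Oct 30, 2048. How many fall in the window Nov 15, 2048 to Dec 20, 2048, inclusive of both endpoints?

4

Occurrences land 9·i days after Oct 30, 2048 for i = 0, 1, 2, …
Nov 15, 2048 is 16 days after the start; 16 ÷ 9 = 1 remainder 7; since the remainder is 7, round up to i = 2. First occurrence in the window: #3 on Nov 17, 2048 (2×9 = 18 days in).
Dec 20, 2048 is 51 days after the start; 51 ÷ 9 = 5 remainder 6. Last occurrence in the window: #6 on Dec 14, 2048.
Occurrences #3 through #6: 4 in total.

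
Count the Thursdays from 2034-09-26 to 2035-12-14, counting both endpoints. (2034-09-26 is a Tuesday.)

64

2034-09-26 is a Tuesday; the first Thursday on or after it is 2034-09-28 (2 days later).
From 2034-09-28 to 2035-12-14: 94 + 348 = 442 days (rest of 2034, to 2035-12-14 in 2035).
442 ÷ 7 = 63 full weeks with remainder 1, so 63 more Thursdays after the first → 64.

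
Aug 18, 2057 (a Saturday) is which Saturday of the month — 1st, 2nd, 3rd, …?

3rd

Day 18 falls in week ⌈18/7⌉ of the month.
Days 1–7 hold the 1st Saturday, 8–14 the 2nd, 15–21 the 3rd, 22–28 the 4th, 29–31 the 5th.
18 is in the range for the 3rd.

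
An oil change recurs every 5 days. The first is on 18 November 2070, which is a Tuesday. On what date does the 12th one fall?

The 12th occurrence is 11 intervals after the first: 11 × 5 = 55 days after 18 November 2070.
November has 30 days — 12 days to the end of November leaves 43.
December has 31 days (12 left).
12 days into January → 12 January 2071.

12 January 2071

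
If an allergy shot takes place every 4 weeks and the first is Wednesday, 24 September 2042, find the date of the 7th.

11 March 2043

The 7th occurrence is 6 intervals after the first: 6 × 28 = 168 days after 24 September 2042.
September has 30 days — 6 days to the end of September leaves 162.
October has 31 days (131 left).
November has 30 days (101 left).
December has 31 days (70 left).
January has 31 days (39 left).
February has 28 days (11 left).
11 days into March → 11 March 2043.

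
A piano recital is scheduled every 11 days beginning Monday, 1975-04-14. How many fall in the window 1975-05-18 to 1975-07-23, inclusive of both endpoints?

6

Occurrences land 11·i days after 1975-04-14 for i = 0, 1, 2, …
1975-05-18 is 34 days after the start; 34 ÷ 11 = 3 remainder 1; since the remainder is 1, round up to i = 4. First occurrence in the window: #5 on 1975-05-28 (4×11 = 44 days in).
1975-07-23 is 100 days after the start; 100 ÷ 11 = 9 remainder 1. Last occurrence in the window: #10 on 1975-07-22.
Occurrences #5 through #10: 6 in total.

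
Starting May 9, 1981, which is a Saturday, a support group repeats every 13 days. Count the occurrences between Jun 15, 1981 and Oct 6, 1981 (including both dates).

Occurrences land 13·i days after May 9, 1981 for i = 0, 1, 2, …
Jun 15, 1981 is 37 days after the start; 37 ÷ 13 = 2 remainder 11; since the remainder is 11, round up to i = 3. First occurrence in the window: #4 on Jun 17, 1981 (3×13 = 39 days in).
Oct 6, 1981 is 150 days after the start; 150 ÷ 13 = 11 remainder 7. Last occurrence in the window: #12 on Sep 29, 1981.
Occurrences #4 through #12: 9 in total.

9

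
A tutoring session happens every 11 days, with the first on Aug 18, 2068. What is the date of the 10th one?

Nov 25, 2068

The 10th occurrence is 9 intervals after the first: 9 × 11 = 99 days after Aug 18, 2068.
Aug has 31 days — 13 days to the end of Aug leaves 86.
Sep has 30 days (56 left).
Oct has 31 days (25 left).
25 days into Nov → Nov 25, 2068.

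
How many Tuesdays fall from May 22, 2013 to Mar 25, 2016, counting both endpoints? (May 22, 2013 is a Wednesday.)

May 22, 2013 is a Wednesday; the first Tuesday on or after it is May 28, 2013 (6 days later).
From May 28, 2013 to Mar 25, 2016: 217 + 365 + 365 + 85 = 1032 days (rest of 2013, 2014, 2015, to Mar 25, 2016 in 2016).
1032 ÷ 7 = 147 full weeks with remainder 3, so 147 more Tuesdays after the first → 148.

148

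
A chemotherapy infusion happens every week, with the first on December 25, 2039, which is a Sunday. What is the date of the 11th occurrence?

The 11th occurrence is 10 intervals after the first: 10 × 7 = 70 days after December 25, 2039.
December has 31 days — 6 days to the end of December leaves 64.
January has 31 days (33 left).
February has 29 days (4 left).
4 days into March → March 4, 2040.

March 4, 2040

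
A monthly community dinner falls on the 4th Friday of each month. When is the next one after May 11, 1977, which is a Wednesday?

May 27, 1977

May 1977 starts on a Sunday; its first Friday is the 6th, so the 4th Friday is the 27th — May 27, 1977.
May 27, 1977 is after May 11, 1977, so that is the next one.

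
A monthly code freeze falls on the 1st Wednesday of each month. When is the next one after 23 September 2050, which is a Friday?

September 2050 starts on a Thursday, so its 1st Wednesday is 7 September 2050 (6 days in).
That is not after 23 September 2050, so look at October 2050.
October 2050 starts on a Saturday, so its 1st Wednesday is 5 October 2050 (4 days in).

5 October 2050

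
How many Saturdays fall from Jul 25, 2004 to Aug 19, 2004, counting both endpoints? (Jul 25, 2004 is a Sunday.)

3

Jul 25, 2004 is a Sunday; the first Saturday on or after it is Jul 31, 2004 (6 days later).
From Jul 31, 2004 to Aug 19, 2004: 0 + 19 = 19 days (rest of Jul, Aug).
19 ÷ 7 = 2 full weeks with remainder 5, so 2 more Saturdays after the first → 3.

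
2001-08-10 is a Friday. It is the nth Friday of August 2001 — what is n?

Day 10 falls in week ⌈10/7⌉ of the month.
Days 1–7 hold the 1st Friday, 8–14 the 2nd, 15–21 the 3rd, 22–28 the 4th, 29–31 the 5th.
10 is in the range for the 2nd.

2nd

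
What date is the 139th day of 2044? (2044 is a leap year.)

May 18, 2044

Jan has 31 days (139 − 31 = 108 remain).
Feb has 29 days (108 − 29 = 79 remain).
Mar has 31 days (79 − 31 = 48 remain).
Apr has 30 days (48 − 30 = 18 remain).
18 into May → May 18.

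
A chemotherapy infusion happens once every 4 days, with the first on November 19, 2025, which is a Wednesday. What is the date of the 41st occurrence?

The 41st occurrence is 40 intervals after the first: 40 × 4 = 160 days after November 19, 2025.
November has 30 days — 11 days to the end of November leaves 149.
December has 31 days (118 left).
January has 31 days (87 left).
February has 28 days (59 left).
March has 31 days (28 left).
28 days into April → April 28, 2026.

April 28, 2026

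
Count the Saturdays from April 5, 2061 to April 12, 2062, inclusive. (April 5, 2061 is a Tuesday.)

53

April 5, 2061 is a Tuesday; the first Saturday on or after it is April 9, 2061 (4 days later).
From April 9, 2061 to April 12, 2062: 266 + 102 = 368 days (rest of 2061, to April 12, 2062 in 2062).
368 ÷ 7 = 52 full weeks with remainder 4, so 52 more Saturdays after the first → 53.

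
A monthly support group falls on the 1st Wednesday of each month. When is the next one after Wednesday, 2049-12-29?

2050-01-05

December 2049 starts on a Wednesday, so its 1st Wednesday is 2049-12-01.
That is not after 2049-12-29, so look at January 2050.
January 2050 starts on a Saturday, so its 1st Wednesday is 2050-01-05 (4 days in).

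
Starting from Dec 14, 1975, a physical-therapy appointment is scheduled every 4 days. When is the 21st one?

The 21st occurrence is 20 intervals after the first: 20 × 4 = 80 days after Dec 14, 1975.
Dec has 31 days — 17 days to the end of Dec leaves 63.
Jan has 31 days (32 left).
Feb has 29 days (3 left).
3 days into Mar → Mar 3, 1976.

Mar 3, 1976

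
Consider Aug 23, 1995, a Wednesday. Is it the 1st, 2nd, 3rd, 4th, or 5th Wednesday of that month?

4th

Day 23 falls in week ⌈23/7⌉ of the month.
Days 1–7 hold the 1st Wednesday, 8–14 the 2nd, 15–21 the 3rd, 22–28 the 4th, 29–31 the 5th.
23 is in the range for the 4th.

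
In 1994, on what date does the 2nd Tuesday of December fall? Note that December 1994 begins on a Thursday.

13 December 1994

December 1994 begins on a Thursday, so the first Tuesday is December 6 (5 days later).
The 2nd Tuesday is 1 weeks later: 6 + 7 = 13.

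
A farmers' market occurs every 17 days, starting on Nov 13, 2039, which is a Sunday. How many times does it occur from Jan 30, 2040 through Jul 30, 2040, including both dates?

11

Occurrences land 17·i days after Nov 13, 2039 for i = 0, 1, 2, …
Jan 30, 2040 is 78 days after the start; 78 ÷ 17 = 4 remainder 10; since the remainder is 10, round up to i = 5. First occurrence in the window: #6 on Feb 6, 2040 (5×17 = 85 days in).
Jul 30, 2040 is 260 days after the start; 260 ÷ 17 = 15 remainder 5. Last occurrence in the window: #16 on Jul 25, 2040.
Occurrences #6 through #16: 11 in total.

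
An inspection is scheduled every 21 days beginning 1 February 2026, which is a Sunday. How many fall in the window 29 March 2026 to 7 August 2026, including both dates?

6

Occurrences land 21·i days after 1 February 2026 for i = 0, 1, 2, …
29 March 2026 is 56 days after the start; 56 ÷ 21 = 2 remainder 14; since the remainder is 14, round up to i = 3. First occurrence in the window: #4 on 5 April 2026 (3×21 = 63 days in).
7 August 2026 is 187 days after the start; 187 ÷ 21 = 8 remainder 19. Last occurrence in the window: #9 on 19 July 2026.
Occurrences #4 through #9: 6 in total.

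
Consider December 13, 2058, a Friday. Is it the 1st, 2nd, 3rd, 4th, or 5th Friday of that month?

2nd

Day 13 falls in week ⌈13/7⌉ of the month.
Days 1–7 hold the 1st Friday, 8–14 the 2nd, 15–21 the 3rd, 22–28 the 4th, 29–31 the 5th.
13 is in the range for the 2nd.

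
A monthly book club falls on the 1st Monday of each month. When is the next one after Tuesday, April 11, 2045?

May 1, 2045

April 2045 starts on a Saturday, so its 1st Monday is April 3, 2045 (2 days in).
That is not after April 11, 2045, so look at May 2045.
May 2045 starts on a Monday, so its 1st Monday is May 1, 2045.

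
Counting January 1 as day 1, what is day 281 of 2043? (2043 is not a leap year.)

January has 31 days (281 − 31 = 250 remain).
February has 28 days (250 − 28 = 222 remain).
March has 31 days (222 − 31 = 191 remain).
April has 30 days (191 − 30 = 161 remain).
May has 31 days (161 − 31 = 130 remain).
June has 30 days (130 − 30 = 100 remain).
July has 31 days (100 − 31 = 69 remain).
August has 31 days (69 − 31 = 38 remain).
September has 30 days (38 − 30 = 8 remain).
8 into October → October 8.

October 8, 2043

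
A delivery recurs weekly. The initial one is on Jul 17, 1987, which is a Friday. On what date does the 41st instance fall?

Apr 22, 1988

The 41st occurrence is 40 intervals after the first: 40 × 7 = 280 days after Jul 17, 1987.
Jul has 31 days — 14 days to the end of Jul leaves 266.
Aug has 31 days (235 left).
Sep has 30 days (205 left).
Oct has 31 days (174 left).
Nov has 30 days (144 left).
Dec has 31 days (113 left).
Jan has 31 days (82 left).
Feb has 29 days (53 left).
Mar has 31 days (22 left).
22 days into Apr → Apr 22, 1988.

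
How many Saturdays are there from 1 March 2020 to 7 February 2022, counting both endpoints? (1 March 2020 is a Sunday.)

101

1 March 2020 is a Sunday; the first Saturday on or after it is 7 March 2020 (6 days later).
From 7 March 2020 to 7 February 2022: 299 + 365 + 38 = 702 days (rest of 2020, 2021, to 7 February 2022 in 2022).
702 ÷ 7 = 100 full weeks with remainder 2, so 100 more Saturdays after the first → 101.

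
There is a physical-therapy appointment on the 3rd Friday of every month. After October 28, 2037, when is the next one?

November 20, 2037

October 2037 starts on a Thursday; its first Friday is the 2nd, so the 3rd Friday is the 16th — October 16, 2037.
That is not after October 28, 2037, so look at November 2037.
November 2037 starts on a Sunday; its first Friday is the 6th, so the 3rd Friday is the 20th — November 20, 2037.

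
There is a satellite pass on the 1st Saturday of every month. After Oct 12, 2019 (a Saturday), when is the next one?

Oct 2019 starts on a Tuesday, so its 1st Saturday is Oct 5, 2019 (4 days in).
That is not after Oct 12, 2019, so look at Nov 2019.
Nov 2019 starts on a Friday, so its 1st Saturday is Nov 2, 2019 (1 day in).

Nov 2, 2019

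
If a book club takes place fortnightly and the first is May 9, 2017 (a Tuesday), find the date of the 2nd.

The 2nd occurrence is 1 interval after the first: 1 × 14 = 14 days after May 9, 2017.
14 days later is May 23, 2017.

May 23, 2017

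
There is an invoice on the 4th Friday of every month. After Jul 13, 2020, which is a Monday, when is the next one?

Jul 2020 starts on a Wednesday; its first Friday is the 3rd, so the 4th Friday is the 24th — Jul 24, 2020.
Jul 24, 2020 is after Jul 13, 2020, so that is the next one.

Jul 24, 2020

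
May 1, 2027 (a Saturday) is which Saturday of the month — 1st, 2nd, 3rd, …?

Day 1 falls in week ⌈1/7⌉ of the month.
Days 1–7 hold the 1st Saturday, 8–14 the 2nd, 15–21 the 3rd, 22–28 the 4th, 29–31 the 5th.
1 is in the range for the 1st.

1st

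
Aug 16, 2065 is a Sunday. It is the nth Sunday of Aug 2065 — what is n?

3rd

Day 16 falls in week ⌈16/7⌉ of the month.
Days 1–7 hold the 1st Sunday, 8–14 the 2nd, 15–21 the 3rd, 22–28 the 4th, 29–31 the 5th.
16 is in the range for the 3rd.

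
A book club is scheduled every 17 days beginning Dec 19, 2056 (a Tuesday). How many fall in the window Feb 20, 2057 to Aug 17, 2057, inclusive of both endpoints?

11

Occurrences land 17·i days after Dec 19, 2056 for i = 0, 1, 2, …
Feb 20, 2057 is 63 days after the start; 63 ÷ 17 = 3 remainder 12; since the remainder is 12, round up to i = 4. First occurrence in the window: #5 on Feb 25, 2057 (4×17 = 68 days in).
Aug 17, 2057 is 241 days after the start; 241 ÷ 17 = 14 remainder 3. Last occurrence in the window: #15 on Aug 14, 2057.
Occurrences #5 through #15: 11 in total.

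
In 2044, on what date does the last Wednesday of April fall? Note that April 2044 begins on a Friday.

April 2044 begins on a Friday, so the first Wednesday is April 6 (5 days later).
April 2044 has 30 days. Adding weeks: 6, 13, 20, 27 — the last one ≤ 30 is the 27th.

27 April 2044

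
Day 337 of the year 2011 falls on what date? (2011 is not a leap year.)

January has 31 days (337 − 31 = 306 remain).
February has 28 days (306 − 28 = 278 remain).
March has 31 days (278 − 31 = 247 remain).
April has 30 days (247 − 30 = 217 remain).
May has 31 days (217 − 31 = 186 remain).
June has 30 days (186 − 30 = 156 remain).
July has 31 days (156 − 31 = 125 remain).
August has 31 days (125 − 31 = 94 remain).
September has 30 days (94 − 30 = 64 remain).
October has 31 days (64 − 31 = 33 remain).
November has 30 days (33 − 30 = 3 remain).
3 into December → December 3.

3 December 2011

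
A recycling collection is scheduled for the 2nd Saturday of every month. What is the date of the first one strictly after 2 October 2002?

12 October 2002

October 2002 starts on a Tuesday; its first Saturday is the 5th, so the 2nd Saturday is the 12th — 12 October 2002.
12 October 2002 is after 2 October 2002, so that is the next one.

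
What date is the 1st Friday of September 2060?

2060-09-03

September 2060 begins on a Wednesday, so the first Friday is September 3 (2 days later).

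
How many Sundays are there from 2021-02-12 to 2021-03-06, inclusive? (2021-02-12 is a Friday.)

2021-02-12 is a Friday; the first Sunday on or after it is 2021-02-14 (2 days later).
From 2021-02-14 to 2021-03-06: 14 + 6 = 20 days (rest of February, March).
20 ÷ 7 = 2 full weeks with remainder 6, so 2 more Sundays after the first → 3.

3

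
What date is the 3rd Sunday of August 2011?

August 21, 2011

The first Sunday of August 2011 is August 7.
The 3rd Sunday is 2 weeks later: 7 + 14 = 21.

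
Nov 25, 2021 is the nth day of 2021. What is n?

329

Days in months before Nov: 31 + 28 + 31 + 30 + 31 + 30 + 31 + 31 + 30 + 31 = 304.
Plus 25 days into Nov → day 329.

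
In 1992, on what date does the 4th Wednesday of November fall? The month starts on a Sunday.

November 1992 begins on a Sunday, so the first Wednesday is November 4 (3 days later).
The 4th Wednesday is 3 weeks later: 4 + 21 = 25.

November 25, 1992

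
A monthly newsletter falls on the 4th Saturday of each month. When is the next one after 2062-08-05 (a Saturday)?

2062-08-26

August 2062 starts on a Tuesday; its first Saturday is the 5th, so the 4th Saturday is the 26th — 2062-08-26.
2062-08-26 is after 2062-08-05, so that is the next one.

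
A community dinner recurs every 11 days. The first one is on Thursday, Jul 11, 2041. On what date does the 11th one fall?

The 11th occurrence is 10 intervals after the first: 10 × 11 = 110 days after Jul 11, 2041.
Jul has 31 days — 20 days to the end of Jul leaves 90.
Aug has 31 days (59 left).
Sep has 30 days (29 left).
29 days into Oct → Oct 29, 2041.

Oct 29, 2041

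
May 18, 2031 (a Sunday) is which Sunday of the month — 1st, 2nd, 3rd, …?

3rd

Day 18 falls in week ⌈18/7⌉ of the month.
Days 1–7 hold the 1st Sunday, 8–14 the 2nd, 15–21 the 3rd, 22–28 the 4th, 29–31 the 5th.
18 is in the range for the 3rd.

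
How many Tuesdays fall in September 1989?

4

1 September 1989 is a Friday; the first Tuesday on or after it is 5 September 1989 (4 days later).
From 5 September 1989 to 30 September 1989 is 30 − 5 = 25 days.
25 ÷ 7 = 3 full weeks with remainder 4, so 3 more Tuesdays after the first → 4.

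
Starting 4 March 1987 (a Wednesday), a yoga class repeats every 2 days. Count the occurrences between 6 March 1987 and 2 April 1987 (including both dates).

14

Occurrences land 2·i days after 4 March 1987 for i = 0, 1, 2, …
6 March 1987 is 2 days after the start; 2 ÷ 2 = 1 remainder 0. First occurrence in the window: #2 on 6 March 1987 (1×2 = 2 days in).
2 April 1987 is 29 days after the start; 29 ÷ 2 = 14 remainder 1. Last occurrence in the window: #15 on 1 April 1987.
Occurrences #2 through #15: 14 in total.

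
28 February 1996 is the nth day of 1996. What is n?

Days in months before February: 31 = 31.
Plus 28 days into February → day 59.

59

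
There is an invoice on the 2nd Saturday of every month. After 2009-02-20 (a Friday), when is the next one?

February 2009 starts on a Sunday; its first Saturday is the 7th, so the 2nd Saturday is the 14th — 2009-02-14.
That is not after 2009-02-20, so look at March 2009.
March 2009 starts on a Sunday; its first Saturday is the 7th, so the 2nd Saturday is the 14th — 2009-03-14.

2009-03-14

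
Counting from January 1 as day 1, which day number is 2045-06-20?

171

Days in months before June: 31 + 28 + 31 + 30 + 31 = 151.
Plus 20 days into June → day 171.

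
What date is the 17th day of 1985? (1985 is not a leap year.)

17 January 1985

17 into January → January 17.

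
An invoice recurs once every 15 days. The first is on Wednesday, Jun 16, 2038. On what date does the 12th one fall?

Nov 28, 2038

The 12th occurrence is 11 intervals after the first: 11 × 15 = 165 days after Jun 16, 2038.
Jun has 30 days — 14 days to the end of Jun leaves 151.
Jul has 31 days (120 left).
Aug has 31 days (89 left).
Sep has 30 days (59 left).
Oct has 31 days (28 left).
28 days into Nov → Nov 28, 2038.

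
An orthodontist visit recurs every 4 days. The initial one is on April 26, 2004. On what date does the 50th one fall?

The 50th occurrence is 49 intervals after the first: 49 × 4 = 196 days after April 26, 2004.
April has 30 days — 4 days to the end of April leaves 192.
May has 31 days (161 left).
June has 30 days (131 left).
July has 31 days (100 left).
August has 31 days (69 left).
September has 30 days (39 left).
October has 31 days (8 left).
8 days into November → November 8, 2004.

November 8, 2004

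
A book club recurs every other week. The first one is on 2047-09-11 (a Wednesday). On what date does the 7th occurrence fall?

2047-12-04

The 7th occurrence is 6 intervals after the first: 6 × 14 = 84 days after 2047-09-11.
September has 30 days — 19 days to the end of September leaves 65.
October has 31 days (34 left).
November has 30 days (4 left).
4 days into December → 2047-12-04.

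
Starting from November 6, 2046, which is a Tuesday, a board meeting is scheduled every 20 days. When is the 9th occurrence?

April 15, 2047

The 9th occurrence is 8 intervals after the first: 8 × 20 = 160 days after November 6, 2046.
November has 30 days — 24 days to the end of November leaves 136.
December has 31 days (105 left).
January has 31 days (74 left).
February has 28 days (46 left).
March has 31 days (15 left).
15 days into April → April 15, 2047.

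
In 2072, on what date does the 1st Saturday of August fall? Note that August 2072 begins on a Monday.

August 2072 begins on a Monday, so the first Saturday is August 6 (5 days later).

2072-08-06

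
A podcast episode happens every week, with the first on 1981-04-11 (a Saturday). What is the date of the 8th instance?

1981-05-30

The 8th occurrence is 7 intervals after the first: 7 × 7 = 49 days after 1981-04-11.
April has 30 days — 19 days to the end of April leaves 30.
30 days into May → 1981-05-30.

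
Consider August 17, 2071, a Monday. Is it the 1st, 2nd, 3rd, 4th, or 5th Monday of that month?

Day 17 falls in week ⌈17/7⌉ of the month.
Days 1–7 hold the 1st Monday, 8–14 the 2nd, 15–21 the 3rd, 22–28 the 4th, 29–31 the 5th.
17 is in the range for the 3rd.

3rd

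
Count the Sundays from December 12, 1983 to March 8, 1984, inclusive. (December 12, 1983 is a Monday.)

December 12, 1983 is a Monday; the first Sunday on or after it is December 18, 1983 (6 days later).
From December 18, 1983 to March 8, 1984: 13 + 31 + 29 + 8 = 81 days (rest of December, January, February, March).
81 ÷ 7 = 11 full weeks with remainder 4, so 11 more Sundays after the first → 12.

12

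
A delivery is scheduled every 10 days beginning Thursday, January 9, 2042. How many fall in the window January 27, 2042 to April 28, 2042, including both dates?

Occurrences land 10·i days after January 9, 2042 for i = 0, 1, 2, …
January 27, 2042 is 18 days after the start; 18 ÷ 10 = 1 remainder 8; since the remainder is 8, round up to i = 2. First occurrence in the window: #3 on January 29, 2042 (2×10 = 20 days in).
April 28, 2042 is 109 days after the start; 109 ÷ 10 = 10 remainder 9. Last occurrence in the window: #11 on April 19, 2042.
Occurrences #3 through #11: 9 in total.

9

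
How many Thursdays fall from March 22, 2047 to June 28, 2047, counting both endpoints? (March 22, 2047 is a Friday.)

14

March 22, 2047 is a Friday; the first Thursday on or after it is March 28, 2047 (6 days later).
From March 28, 2047 to June 28, 2047: 3 + 30 + 31 + 28 = 92 days (rest of March, April, May, June).
92 ÷ 7 = 13 full weeks with remainder 1, so 13 more Thursdays after the first → 14.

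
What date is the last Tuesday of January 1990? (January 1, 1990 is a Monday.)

January 1990 begins on a Monday, so the first Tuesday is January 2 (1 day later).
January 1990 has 31 days. Adding weeks: 2, 9, 16, 23, 30 — the last one ≤ 31 is the 30th.

January 30, 1990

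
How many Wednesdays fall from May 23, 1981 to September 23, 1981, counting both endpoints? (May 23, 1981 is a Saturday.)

18

May 23, 1981 is a Saturday; the first Wednesday on or after it is May 27, 1981 (4 days later).
From May 27, 1981 to September 23, 1981: 4 + 30 + 31 + 31 + 23 = 119 days (rest of May, June, July, August, September).
119 ÷ 7 = 17 full weeks with remainder 0, so 17 more Wednesdays after the first → 18.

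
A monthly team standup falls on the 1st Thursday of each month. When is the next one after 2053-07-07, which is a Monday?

2053-08-07

July 2053 starts on a Tuesday, so its 1st Thursday is 2053-07-03 (2 days in).
That is not after 2053-07-07, so look at August 2053.
August 2053 starts on a Friday, so its 1st Thursday is 2053-08-07 (6 days in).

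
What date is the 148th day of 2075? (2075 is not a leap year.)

January has 31 days (148 − 31 = 117 remain).
February has 28 days (117 − 28 = 89 remain).
March has 31 days (89 − 31 = 58 remain).
April has 30 days (58 − 30 = 28 remain).
28 into May → May 28.

May 28, 2075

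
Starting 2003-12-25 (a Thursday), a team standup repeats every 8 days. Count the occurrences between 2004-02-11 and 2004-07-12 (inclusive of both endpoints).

Occurrences land 8·i days after 2003-12-25 for i = 0, 1, 2, …
2004-02-11 is 48 days after the start; 48 ÷ 8 = 6 remainder 0. First occurrence in the window: #7 on 2004-02-11 (6×8 = 48 days in).
2004-07-12 is 200 days after the start; 200 ÷ 8 = 25 remainder 0. Last occurrence in the window: #26 on 2004-07-12.
Occurrences #7 through #26: 20 in total.

20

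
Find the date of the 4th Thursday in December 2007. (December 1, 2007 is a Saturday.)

December 27, 2007

December 2007 begins on a Saturday, so the first Thursday is December 6 (5 days later).
The 4th Thursday is 3 weeks later: 6 + 21 = 27.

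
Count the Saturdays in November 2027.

4

November 1, 2027 is a Monday; the first Saturday on or after it is November 6, 2027 (5 days later).
From November 6, 2027 to November 30, 2027 is 30 − 6 = 24 days.
24 ÷ 7 = 3 full weeks with remainder 3, so 3 more Saturdays after the first → 4.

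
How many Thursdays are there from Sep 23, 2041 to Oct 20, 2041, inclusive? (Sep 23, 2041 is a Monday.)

Sep 23, 2041 is a Monday; the first Thursday on or after it is Sep 26, 2041 (3 days later).
From Sep 26, 2041 to Oct 20, 2041: 4 + 20 = 24 days (rest of Sep, Oct).
24 ÷ 7 = 3 full weeks with remainder 3, so 3 more Thursdays after the first → 4.

4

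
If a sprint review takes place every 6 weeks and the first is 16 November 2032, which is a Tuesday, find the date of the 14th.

16 May 2034

The 14th occurrence is 13 intervals after the first: 13 × 42 = 546 days after 16 November 2032.
November has 30 days — 14 days to the end of November leaves 532.
From end of November to end of 2032 is 31 days (501 left).
2033 has 365 days (136 left).
January has 31 days (105 left).
February has 28 days (77 left).
March has 31 days (46 left).
April has 30 days (16 left).
16 days into May → 16 May 2034.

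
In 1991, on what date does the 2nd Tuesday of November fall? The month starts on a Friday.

1991-11-12

November 1991 begins on a Friday, so the first Tuesday is November 5 (4 days later).
The 2nd Tuesday is 1 weeks later: 5 + 7 = 12.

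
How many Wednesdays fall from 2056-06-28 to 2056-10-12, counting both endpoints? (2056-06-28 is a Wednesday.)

2056-06-28 is a Wednesday; the first Wednesday on or after it is 2056-06-28.
From 2056-06-28 to 2056-10-12: 2 + 31 + 31 + 30 + 12 = 106 days (rest of June, July, August, September, October).
106 ÷ 7 = 15 full weeks with remainder 1, so 15 more Wednesdays after the first → 16.

16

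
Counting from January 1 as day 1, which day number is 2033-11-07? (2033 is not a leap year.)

Days in months before November: 31 + 28 + 31 + 30 + 31 + 30 + 31 + 31 + 30 + 31 = 304.
Plus 7 days into November → day 311.

311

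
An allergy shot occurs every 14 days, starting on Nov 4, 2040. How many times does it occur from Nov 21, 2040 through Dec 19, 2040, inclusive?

Occurrences land 14·i days after Nov 4, 2040 for i = 0, 1, 2, …
Nov 21, 2040 is 17 days after the start; 17 ÷ 14 = 1 remainder 3; since the remainder is 3, round up to i = 2. First occurrence in the window: #3 on Dec 2, 2040 (2×14 = 28 days in).
Dec 19, 2040 is 45 days after the start; 45 ÷ 14 = 3 remainder 3. Last occurrence in the window: #4 on Dec 16, 2040.
Occurrences #3 through #4: 2 in total.

2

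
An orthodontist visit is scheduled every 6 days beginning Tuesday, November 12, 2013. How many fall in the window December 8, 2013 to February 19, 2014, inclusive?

12

Occurrences land 6·i days after November 12, 2013 for i = 0, 1, 2, …
December 8, 2013 is 26 days after the start; 26 ÷ 6 = 4 remainder 2; since the remainder is 2, round up to i = 5. First occurrence in the window: #6 on December 12, 2013 (5×6 = 30 days in).
February 19, 2014 is 99 days after the start; 99 ÷ 6 = 16 remainder 3. Last occurrence in the window: #17 on February 16, 2014.
Occurrences #6 through #17: 12 in total.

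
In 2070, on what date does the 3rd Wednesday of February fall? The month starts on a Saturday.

2070-02-19

February 2070 begins on a Saturday, so the first Wednesday is February 5 (4 days later).
The 3rd Wednesday is 2 weeks later: 5 + 14 = 19.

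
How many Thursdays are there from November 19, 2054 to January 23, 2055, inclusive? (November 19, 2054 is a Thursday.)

10

November 19, 2054 is a Thursday; the first Thursday on or after it is November 19, 2054.
From November 19, 2054 to January 23, 2055: 11 + 31 + 23 = 65 days (rest of November, December, January).
65 ÷ 7 = 9 full weeks with remainder 2, so 9 more Thursdays after the first → 10.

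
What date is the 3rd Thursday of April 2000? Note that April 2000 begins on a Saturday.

April 2000 begins on a Saturday, so the first Thursday is April 6 (5 days later).
The 3rd Thursday is 2 weeks later: 6 + 14 = 20.

April 20, 2000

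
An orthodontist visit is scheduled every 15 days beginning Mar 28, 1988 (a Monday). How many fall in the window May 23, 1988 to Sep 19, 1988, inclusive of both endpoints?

8

Occurrences land 15·i days after Mar 28, 1988 for i = 0, 1, 2, …
May 23, 1988 is 56 days after the start; 56 ÷ 15 = 3 remainder 11; since the remainder is 11, round up to i = 4. First occurrence in the window: #5 on May 27, 1988 (4×15 = 60 days in).
Sep 19, 1988 is 175 days after the start; 175 ÷ 15 = 11 remainder 10. Last occurrence in the window: #12 on Sep 9, 1988.
Occurrences #5 through #12: 8 in total.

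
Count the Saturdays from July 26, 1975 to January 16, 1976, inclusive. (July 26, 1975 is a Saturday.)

July 26, 1975 is a Saturday; the first Saturday on or after it is July 26, 1975.
From July 26, 1975 to January 16, 1976: 5 + 31 + 30 + 31 + 30 + 31 + 16 = 174 days (rest of July, August, September, October, November, December, January).
174 ÷ 7 = 24 full weeks with remainder 6, so 24 more Saturdays after the first → 25.

25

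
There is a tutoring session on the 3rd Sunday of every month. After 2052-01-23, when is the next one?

January 2052 starts on a Monday; its first Sunday is the 7th, so the 3rd Sunday is the 21st — 2052-01-21.
That is not after 2052-01-23, so look at February 2052.
February 2052 starts on a Thursday; its first Sunday is the 4th, so the 3rd Sunday is the 18th — 2052-02-18.

2052-02-18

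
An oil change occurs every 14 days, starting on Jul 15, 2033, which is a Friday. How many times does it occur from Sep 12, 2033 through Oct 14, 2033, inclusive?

2

Occurrences land 14·i days after Jul 15, 2033 for i = 0, 1, 2, …
Sep 12, 2033 is 59 days after the start; 59 ÷ 14 = 4 remainder 3; since the remainder is 3, round up to i = 5. First occurrence in the window: #6 on Sep 23, 2033 (5×14 = 70 days in).
Oct 14, 2033 is 91 days after the start; 91 ÷ 14 = 6 remainder 7. Last occurrence in the window: #7 on Oct 7, 2033.
Occurrences #6 through #7: 2 in total.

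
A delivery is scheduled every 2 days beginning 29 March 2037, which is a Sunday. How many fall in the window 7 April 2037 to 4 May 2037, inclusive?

Occurrences land 2·i days after 29 March 2037 for i = 0, 1, 2, …
7 April 2037 is 9 days after the start; 9 ÷ 2 = 4 remainder 1; since the remainder is 1, round up to i = 5. First occurrence in the window: #6 on 8 April 2037 (5×2 = 10 days in).
4 May 2037 is 36 days after the start; 36 ÷ 2 = 18 remainder 0. Last occurrence in the window: #19 on 4 May 2037.
Occurrences #6 through #19: 14 in total.

14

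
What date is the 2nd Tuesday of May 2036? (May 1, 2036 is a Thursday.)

May 2036 begins on a Thursday, so the first Tuesday is May 6 (5 days later).
The 2nd Tuesday is 1 weeks later: 6 + 7 = 13.

13 May 2036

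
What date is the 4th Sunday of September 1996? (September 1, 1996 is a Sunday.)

1996-09-22

September 1996 begins on a Sunday, so the first Sunday is September 1.
The 4th Sunday is 3 weeks later: 1 + 21 = 22.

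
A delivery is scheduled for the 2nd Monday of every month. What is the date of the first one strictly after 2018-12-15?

December 2018 starts on a Saturday; its first Monday is the 3rd, so the 2nd Monday is the 10th — 2018-12-10.
That is not after 2018-12-15, so look at January 2019.
January 2019 starts on a Tuesday; its first Monday is the 7th, so the 2nd Monday is the 14th — 2019-01-14.

2019-01-14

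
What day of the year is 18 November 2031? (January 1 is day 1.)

322

Days in months before November: 31 + 28 + 31 + 30 + 31 + 30 + 31 + 31 + 30 + 31 = 304.
Plus 18 days into November → day 322.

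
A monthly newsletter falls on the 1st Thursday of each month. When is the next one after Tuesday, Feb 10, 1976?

Mar 4, 1976

Feb 1976 starts on a Sunday, so its 1st Thursday is Feb 5, 1976 (4 days in).
That is not after Feb 10, 1976, so look at Mar 1976.
Mar 1976 starts on a Monday, so its 1st Thursday is Mar 4, 1976 (3 days in).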